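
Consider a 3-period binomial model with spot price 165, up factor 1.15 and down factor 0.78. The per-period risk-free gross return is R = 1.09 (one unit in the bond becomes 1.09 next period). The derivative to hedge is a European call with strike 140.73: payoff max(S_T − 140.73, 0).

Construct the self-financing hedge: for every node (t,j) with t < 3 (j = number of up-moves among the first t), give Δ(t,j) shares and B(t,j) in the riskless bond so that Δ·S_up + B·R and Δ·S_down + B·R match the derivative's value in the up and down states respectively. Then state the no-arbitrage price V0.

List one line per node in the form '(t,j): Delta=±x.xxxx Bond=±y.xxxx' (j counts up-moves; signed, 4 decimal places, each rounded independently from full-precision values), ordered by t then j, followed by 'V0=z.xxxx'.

No-arbitrage ⇒ martingale measure with p* = (R−d)/(u−d) = 0.8378.
At expiry t=3: V(3,0)=0.0000, V(3,1)=0.0000, V(3,2)=29.4758, V(3,3)=110.2144
(2,0): S=100.3860. Δ = (V_up−V_dn)/(S_up−S_dn) = (0.0000−0.0000)/(115.4439−78.3011) = 0.0000. V = [p*·0.0000 + (1−p*)·0.0000]/1.09 = 0.0000. B = V − Δ·S = 0.0000.
(2,1): S=148.0050. Δ = (V_up−V_dn)/(S_up−S_dn) = (29.4758−0.0000)/(170.2057−115.4439) = 0.5383. V = [p*·29.4758 + (1−p*)·0.0000]/1.09 = 22.6568. B = V − Δ·S = -57.0074.
(2,2): S=218.2125. Δ = (V_up−V_dn)/(S_up−S_dn) = (110.2144−29.4758)/(250.9444−170.2057) = 1.0000. V = [p*·110.2144 + (1−p*)·29.4758]/1.09 = 89.1024. B = V − Δ·S = -129.1101.
(1,0): S=128.7000. Δ = (V_up−V_dn)/(S_up−S_dn) = (22.6568−0.0000)/(148.0050−100.3860) = 0.4758. V = [p*·22.6568 + (1−p*)·0.0000]/1.09 = 17.4153. B = V − Δ·S = -43.8192.
(1,1): S=189.7500. Δ = (V_up−V_dn)/(S_up−S_dn) = (89.1024−22.6568)/(218.2125−148.0050) = 0.9464. V = [p*·89.1024 + (1−p*)·22.6568]/1.09 = 71.8600. B = V − Δ·S = -107.7227.
(0,0): S=165.0000. Δ = (V_up−V_dn)/(S_up−S_dn) = (71.8600−17.4153)/(189.7500−128.7000) = 0.8918. V = [p*·71.8600 + (1−p*)·17.4153]/1.09 = 57.8268. B = V − Δ·S = -89.3211.
The time-0 hedge costs 57.8268, which is the no-arbitrage price.

(0,0): Delta=0.8918 Bond=-89.3211
(1,0): Delta=0.4758 Bond=-43.8192
(1,1): Delta=0.9464 Bond=-107.7227
(2,0): Delta=0.0000 Bond=0.0000
(2,1): Delta=0.5383 Bond=-57.0074
(2,2): Delta=1.0000 Bond=-129.1101
V0=57.8268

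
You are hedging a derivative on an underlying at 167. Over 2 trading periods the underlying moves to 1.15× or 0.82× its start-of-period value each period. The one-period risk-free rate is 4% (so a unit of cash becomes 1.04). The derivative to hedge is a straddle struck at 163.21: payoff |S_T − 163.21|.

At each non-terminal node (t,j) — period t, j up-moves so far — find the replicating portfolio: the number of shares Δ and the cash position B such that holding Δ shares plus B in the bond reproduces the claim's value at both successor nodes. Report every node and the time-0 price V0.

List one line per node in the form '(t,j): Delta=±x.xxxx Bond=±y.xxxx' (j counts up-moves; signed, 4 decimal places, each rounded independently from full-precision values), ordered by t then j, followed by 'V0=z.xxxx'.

The replicating-portfolio and risk-neutral prices coincide; use p* = (1.04−0.82)/(1.15−0.82) = 0.6667 for the latter.
Payoff layer (t=2): V(2,0)=50.9192, V(2,1)=5.7290, V(2,2)=57.6475
(1,0): S=136.9400. Δ = (V_up−V_dn)/(S_up−S_dn) = (5.7290−50.9192)/(157.4810−112.2908) = -1.0000. V = [p*·5.7290 + (1−p*)·50.9192]/1.04 = 19.9927. B = V − Δ·S = 156.9327.
(1,1): S=192.0500. Δ = (V_up−V_dn)/(S_up−S_dn) = (57.6475−5.7290)/(220.8575−157.4810) = 0.8192. V = [p*·57.6475 + (1−p*)·5.7290]/1.04 = 38.7897. B = V − Δ·S = -118.5390.
(0,0): S=167.0000. Δ = (V_up−V_dn)/(S_up−S_dn) = (38.7897−19.9927)/(192.0500−136.9400) = 0.3411. V = [p*·38.7897 + (1−p*)·19.9927]/1.04 = 31.2731. B = V − Δ·S = -25.6876.
Each (Δ,B) replicates both successor values, so the strategy is self-financing and V0 is arbitrage-free.

(0,0): Delta=0.3411 Bond=-25.6876
(1,0): Delta=-1.0000 Bond=156.9327
(1,1): Delta=0.8192 Bond=-118.5390
V0=31.2731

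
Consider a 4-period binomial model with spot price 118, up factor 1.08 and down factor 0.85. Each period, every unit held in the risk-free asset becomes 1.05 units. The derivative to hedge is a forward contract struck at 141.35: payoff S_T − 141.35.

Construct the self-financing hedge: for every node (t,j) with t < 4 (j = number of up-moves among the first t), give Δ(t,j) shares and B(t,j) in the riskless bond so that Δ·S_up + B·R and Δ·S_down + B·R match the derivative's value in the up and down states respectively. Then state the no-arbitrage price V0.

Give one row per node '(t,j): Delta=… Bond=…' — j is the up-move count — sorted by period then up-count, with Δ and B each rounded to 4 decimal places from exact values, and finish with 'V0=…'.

(0,0): Delta=1.0000 Bond=-116.2890
(1,0): Delta=1.0000 Bond=-122.1034
(1,1): Delta=1.0000 Bond=-122.1034
(2,0): Delta=1.0000 Bond=-128.2086
(2,1): Delta=1.0000 Bond=-128.2086
(2,2): Delta=1.0000 Bond=-128.2086
(3,0): Delta=1.0000 Bond=-134.6190
(3,1): Delta=1.0000 Bond=-134.6190
(3,2): Delta=1.0000 Bond=-134.6190
(3,3): Delta=1.0000 Bond=-134.6190
V0=1.7110

Risk-neutral probability p* = (R−d)/(u−d) = (1.05−0.85)/(1.08−0.85) = 0.8696.
Terminal values V(4,·): V(4,0)=-79.7533, V(4,1)=-63.0859, V(4,2)=-41.9086, V(4,3)=-15.0009, V(4,4)=19.1877
(3,0): S=72.4667. Δ = (V_up−V_dn)/(S_up−S_dn) = (-63.0859−-79.7533)/(78.2641−61.5967) = 1.0000. V = [p*·-63.0859 + (1−p*)·-79.7533]/1.05 = -62.1523. B = V − Δ·S = -134.6190.
(3,1): S=92.0754. Δ = (V_up−V_dn)/(S_up−S_dn) = (-41.9086−-63.0859)/(99.4414−78.2641) = 1.0000. V = [p*·-41.9086 + (1−p*)·-63.0859]/1.05 = -42.5436. B = V − Δ·S = -134.6190.
(3,2): S=116.9899. Δ = (V_up−V_dn)/(S_up−S_dn) = (-15.0009−-41.9086)/(126.3491−99.4414) = 1.0000. V = [p*·-15.0009 + (1−p*)·-41.9086]/1.05 = -17.6291. B = V − Δ·S = -134.6190.
(3,3): S=148.6460. Δ = (V_up−V_dn)/(S_up−S_dn) = (19.1877−-15.0009)/(160.5377−126.3491) = 1.0000. V = [p*·19.1877 + (1−p*)·-15.0009]/1.05 = 14.0270. B = V − Δ·S = -134.6190.
(2,0): S=85.2550. Δ = (V_up−V_dn)/(S_up−S_dn) = (-42.5436−-62.1523)/(92.0754−72.4667) = 1.0000. V = [p*·-42.5436 + (1−p*)·-62.1523]/1.05 = -42.9536. B = V − Δ·S = -128.2086.
(2,1): S=108.3240. Δ = (V_up−V_dn)/(S_up−S_dn) = (-17.6291−-42.5436)/(116.9899−92.0754) = 1.0000. V = [p*·-17.6291 + (1−p*)·-42.5436]/1.05 = -19.8846. B = V − Δ·S = -128.2086.
(2,2): S=137.6352. Δ = (V_up−V_dn)/(S_up−S_dn) = (14.0270−-17.6291)/(148.6460−116.9899) = 1.0000. V = [p*·14.0270 + (1−p*)·-17.6291]/1.05 = 9.4266. B = V − Δ·S = -128.2086.
(1,0): S=100.3000. Δ = (V_up−V_dn)/(S_up−S_dn) = (-19.8846−-42.9536)/(108.3240−85.2550) = 1.0000. V = [p*·-19.8846 + (1−p*)·-42.9536]/1.05 = -21.8034. B = V − Δ·S = -122.1034.
(1,1): S=127.4400. Δ = (V_up−V_dn)/(S_up−S_dn) = (9.4266−-19.8846)/(137.6352−108.3240) = 1.0000. V = [p*·9.4266 + (1−p*)·-19.8846]/1.05 = 5.3366. B = V − Δ·S = -122.1034.
(0,0): S=118.0000. Δ = (V_up−V_dn)/(S_up−S_dn) = (5.3366−-21.8034)/(127.4400−100.3000) = 1.0000. V = [p*·5.3366 + (1−p*)·-21.8034]/1.05 = 1.7110. B = V − Δ·S = -116.2890.
Root portfolio cost Δ·118+B reproduces V0=1.7110.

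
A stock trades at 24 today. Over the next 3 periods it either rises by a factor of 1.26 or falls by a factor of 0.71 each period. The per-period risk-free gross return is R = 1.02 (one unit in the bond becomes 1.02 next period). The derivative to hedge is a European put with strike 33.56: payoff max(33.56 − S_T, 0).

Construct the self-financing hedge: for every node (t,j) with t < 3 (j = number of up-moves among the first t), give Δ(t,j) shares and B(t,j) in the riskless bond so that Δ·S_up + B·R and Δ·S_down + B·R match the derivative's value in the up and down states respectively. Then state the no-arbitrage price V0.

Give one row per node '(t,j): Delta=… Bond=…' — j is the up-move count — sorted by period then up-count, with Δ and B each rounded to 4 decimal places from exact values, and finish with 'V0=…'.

Risk-neutral probability p* = (R−d)/(u−d) = (1.02−0.71)/(1.26−0.71) = 0.5636.
Terminal values V(3,·): V(3,0)=24.9701, V(3,1)=18.3160, V(3,2)=6.5073, V(3,3)=0.0000
Node (2,0) S=12.0984: V=(p*·18.3160+(1−p*)·24.9701)/1.02=20.8036; Δ=(18.3160−24.9701)/(15.2440−8.5899)=-1.0000; B=V−Δ·S=32.9020
Node (2,1) S=21.4704: V=(p*·6.5073+(1−p*)·18.3160)/1.02=11.4316; Δ=(6.5073−18.3160)/(27.0527−15.2440)=-1.0000; B=V−Δ·S=32.9020
Node (2,2) S=38.1024: V=(p*·0.0000+(1−p*)·6.5073)/1.02=2.7839; Δ=(0.0000−6.5073)/(48.0090−27.0527)=-0.3105; B=V−Δ·S=14.6153
Node (1,0) S=17.0400: V=(p*·11.4316+(1−p*)·20.8036)/1.02=15.2168; Δ=(11.4316−20.8036)/(21.4704−12.0984)=-1.0000; B=V−Δ·S=32.2568
Node (1,1) S=30.2400: V=(p*·2.7839+(1−p*)·11.4316)/1.02=6.4288; Δ=(2.7839−11.4316)/(38.1024−21.4704)=-0.5199; B=V−Δ·S=22.1519
Node (0,0) S=24.0000: V=(p*·6.4288+(1−p*)·15.2168)/1.02=10.0623; Δ=(6.4288−15.2168)/(30.2400−17.0400)=-0.6658; B=V−Δ·S=26.0405
Each (Δ,B) replicates both successor values, so the strategy is self-financing and V0 is arbitrage-free.

(0,0): Delta=-0.6658 Bond=26.0405
(1,0): Delta=-1.0000 Bond=32.2568
(1,1): Delta=-0.5199 Bond=22.1519
(2,0): Delta=-1.0000 Bond=32.9020
(2,1): Delta=-1.0000 Bond=32.9020
(2,2): Delta=-0.3105 Bond=14.6153
V0=10.0623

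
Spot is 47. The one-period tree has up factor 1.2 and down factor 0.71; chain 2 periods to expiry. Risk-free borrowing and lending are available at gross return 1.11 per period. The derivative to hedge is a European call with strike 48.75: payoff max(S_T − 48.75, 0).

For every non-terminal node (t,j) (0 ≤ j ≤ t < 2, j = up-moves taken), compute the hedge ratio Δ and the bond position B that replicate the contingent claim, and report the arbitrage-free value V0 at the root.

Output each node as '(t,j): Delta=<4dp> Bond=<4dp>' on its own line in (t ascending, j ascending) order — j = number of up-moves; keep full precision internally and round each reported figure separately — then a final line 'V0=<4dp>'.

No-arbitrage ⇒ martingale measure with p* = (R−d)/(u−d) = 0.8163.
Terminal values V(2,·): V(2,0)=0.0000, V(2,1)=0.0000, V(2,2)=18.9300
(1,0): S=33.3700. Δ = (V_up−V_dn)/(S_up−S_dn) = (0.0000−0.0000)/(40.0440−23.6927) = 0.0000. V = [p*·0.0000 + (1−p*)·0.0000]/1.11 = 0.0000. B = V − Δ·S = 0.0000.
(1,1): S=56.4000. Δ = (V_up−V_dn)/(S_up−S_dn) = (18.9300−0.0000)/(67.6800−40.0440) = 0.6850. V = [p*·18.9300 + (1−p*)·0.0000]/1.11 = 13.9217. B = V − Δ·S = -24.7110.
(0,0): S=47.0000. Δ = (V_up−V_dn)/(S_up−S_dn) = (13.9217−0.0000)/(56.4000−33.3700) = 0.6045. V = [p*·13.9217 + (1−p*)·0.0000]/1.11 = 10.2384. B = V − Δ·S = -18.1732.
Each (Δ,B) replicates both successor values, so the strategy is self-financing and V0 is arbitrage-free.

(0,0): Delta=0.6045 Bond=-18.1732
(1,0): Delta=0.0000 Bond=0.0000
(1,1): Delta=0.6850 Bond=-24.7110
V0=10.2384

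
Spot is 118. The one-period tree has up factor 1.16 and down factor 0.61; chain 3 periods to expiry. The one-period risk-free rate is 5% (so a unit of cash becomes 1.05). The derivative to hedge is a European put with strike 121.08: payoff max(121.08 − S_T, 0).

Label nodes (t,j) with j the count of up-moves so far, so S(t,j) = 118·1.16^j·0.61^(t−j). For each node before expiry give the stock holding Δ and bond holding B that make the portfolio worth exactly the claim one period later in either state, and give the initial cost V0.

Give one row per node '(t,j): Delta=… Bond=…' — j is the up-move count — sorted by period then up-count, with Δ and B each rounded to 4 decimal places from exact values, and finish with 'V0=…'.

Risk-neutral probability p* = (R−d)/(u−d) = (1.05−0.61)/(1.16−0.61) = 0.8000.
Payoff layer (t=3): V(3,0)=94.2962, V(3,1)=70.1470, V(3,2)=24.2237, V(3,3)=0.0000
(2,0): S=43.9078. Δ = (V_up−V_dn)/(S_up−S_dn) = (70.1470−94.2962)/(50.9330−26.7838) = -1.0000. V = [p*·70.1470 + (1−p*)·94.2962]/1.05 = 71.4065. B = V − Δ·S = 115.3143.
(2,1): S=83.4968. Δ = (V_up−V_dn)/(S_up−S_dn) = (24.2237−70.1470)/(96.8563−50.9330) = -1.0000. V = [p*·24.2237 + (1−p*)·70.1470]/1.05 = 31.8175. B = V − Δ·S = 115.3143.
(2,2): S=158.7808. Δ = (V_up−V_dn)/(S_up−S_dn) = (0.0000−24.2237)/(184.1857−96.8563) = -0.2774. V = [p*·0.0000 + (1−p*)·24.2237]/1.05 = 4.6140. B = V − Δ·S = 48.6572.
(1,0): S=71.9800. Δ = (V_up−V_dn)/(S_up−S_dn) = (31.8175−71.4065)/(83.4968−43.9078) = -1.0000. V = [p*·31.8175 + (1−p*)·71.4065]/1.05 = 37.8431. B = V − Δ·S = 109.8231.
(1,1): S=136.8800. Δ = (V_up−V_dn)/(S_up−S_dn) = (4.6140−31.8175)/(158.7808−83.4968) = -0.3613. V = [p*·4.6140 + (1−p*)·31.8175]/1.05 = 9.5759. B = V − Δ·S = 59.0367.
(0,0): S=118.0000. Δ = (V_up−V_dn)/(S_up−S_dn) = (9.5759−37.8431)/(136.8800−71.9800) = -0.4356. V = [p*·9.5759 + (1−p*)·37.8431]/1.05 = 14.5042. B = V − Δ·S = 65.8991.
Root portfolio cost Δ·118+B reproduces V0=14.5042.

(0,0): Delta=-0.4356 Bond=65.8991
(1,0): Delta=-1.0000 Bond=109.8231
(1,1): Delta=-0.3613 Bond=59.0367
(2,0): Delta=-1.0000 Bond=115.3143
(2,1): Delta=-1.0000 Bond=115.3143
(2,2): Delta=-0.2774 Bond=48.6572
V0=14.5042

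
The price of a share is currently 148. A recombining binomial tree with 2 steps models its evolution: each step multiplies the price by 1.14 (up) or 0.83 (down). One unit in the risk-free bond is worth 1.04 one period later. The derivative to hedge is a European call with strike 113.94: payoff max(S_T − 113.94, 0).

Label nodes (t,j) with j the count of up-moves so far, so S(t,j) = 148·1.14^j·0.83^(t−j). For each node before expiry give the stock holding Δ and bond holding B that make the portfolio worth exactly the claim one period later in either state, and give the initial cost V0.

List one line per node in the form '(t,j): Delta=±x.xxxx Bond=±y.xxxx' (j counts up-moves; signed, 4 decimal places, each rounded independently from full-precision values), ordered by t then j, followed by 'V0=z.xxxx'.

Under the risk-neutral measure, an up-move has probability p* = (R−d)/(u−d) = 0.6774 and values discount at R = 1.04.
Terminal payoffs: V(2,0)=0.0000, V(2,1)=26.0976, V(2,2)=78.4008
  t=1,j=0: stock 122.8400 → up 140.0376 (V=26.0976), down 101.9572 (V=0.0000). Price 16.9991; hedge Δ=0.6853, bond B=-67.1867.
  t=1,j=1: stock 168.7200 → up 192.3408 (V=78.4008), down 140.0376 (V=26.0976). Price 59.1623; hedge Δ=1.0000, bond B=-109.5577.
  t=0,j=0: stock 148.0000 → up 168.7200 (V=59.1623), down 122.8400 (V=16.9991). Price 43.8089; hedge Δ=0.9190, bond B=-92.2016.
The time-0 hedge costs 43.8089, which is the no-arbitrage price.

(0,0): Delta=0.9190 Bond=-92.2016
(1,0): Delta=0.6853 Bond=-67.1867
(1,1): Delta=1.0000 Bond=-109.5577
V0=43.8089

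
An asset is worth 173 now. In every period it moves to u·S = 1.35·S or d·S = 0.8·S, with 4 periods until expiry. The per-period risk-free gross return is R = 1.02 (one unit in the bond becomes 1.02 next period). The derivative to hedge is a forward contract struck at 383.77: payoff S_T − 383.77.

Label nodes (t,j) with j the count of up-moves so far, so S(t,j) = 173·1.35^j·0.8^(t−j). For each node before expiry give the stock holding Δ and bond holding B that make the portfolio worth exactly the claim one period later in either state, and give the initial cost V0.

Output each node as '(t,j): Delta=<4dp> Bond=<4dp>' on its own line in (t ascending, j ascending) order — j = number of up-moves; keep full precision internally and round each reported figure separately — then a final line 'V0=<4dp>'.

(0,0): Delta=1.0000 Bond=-354.5442
(1,0): Delta=1.0000 Bond=-361.6350
(1,1): Delta=1.0000 Bond=-361.6350
(2,0): Delta=1.0000 Bond=-368.8677
(2,1): Delta=1.0000 Bond=-368.8677
(2,2): Delta=1.0000 Bond=-368.8677
(3,0): Delta=1.0000 Bond=-376.2451
(3,1): Delta=1.0000 Bond=-376.2451
(3,2): Delta=1.0000 Bond=-376.2451
(3,3): Delta=1.0000 Bond=-376.2451
V0=-181.5442

The replicating-portfolio and risk-neutral prices coincide; use p* = (1.02−0.8)/(1.35−0.8) = 0.4000 for the latter.
At expiry t=4: V(4,0)=-312.9092, V(4,1)=-264.1924, V(4,2)=-181.9828, V(4,3)=-43.2541, V(4,4)=190.8506
Node (3,0) S=88.5760: V=(p*·-264.1924+(1−p*)·-312.9092)/1.02=-287.6691; Δ=(-264.1924−-312.9092)/(119.5776−70.8608)=1.0000; B=V−Δ·S=-376.2451
Node (3,1) S=149.4720: V=(p*·-181.9828+(1−p*)·-264.1924)/1.02=-226.7731; Δ=(-181.9828−-264.1924)/(201.7872−119.5776)=1.0000; B=V−Δ·S=-376.2451
Node (3,2) S=252.2340: V=(p*·-43.2541+(1−p*)·-181.9828)/1.02=-124.0111; Δ=(-43.2541−-181.9828)/(340.5159−201.7872)=1.0000; B=V−Δ·S=-376.2451
Node (3,3) S=425.6449: V=(p*·190.8506+(1−p*)·-43.2541)/1.02=49.3998; Δ=(190.8506−-43.2541)/(574.6206−340.5159)=1.0000; B=V−Δ·S=-376.2451
Node (2,0) S=110.7200: V=(p*·-226.7731+(1−p*)·-287.6691)/1.02=-258.1477; Δ=(-226.7731−-287.6691)/(149.4720−88.5760)=1.0000; B=V−Δ·S=-368.8677
Node (2,1) S=186.8400: V=(p*·-124.0111+(1−p*)·-226.7731)/1.02=-182.0277; Δ=(-124.0111−-226.7731)/(252.2340−149.4720)=1.0000; B=V−Δ·S=-368.8677
Node (2,2) S=315.2925: V=(p*·49.3998+(1−p*)·-124.0111)/1.02=-53.5752; Δ=(49.3998−-124.0111)/(425.6449−252.2340)=1.0000; B=V−Δ·S=-368.8677
Node (1,0) S=138.4000: V=(p*·-182.0277+(1−p*)·-258.1477)/1.02=-223.2350; Δ=(-182.0277−-258.1477)/(186.8400−110.7200)=1.0000; B=V−Δ·S=-361.6350
Node (1,1) S=233.5500: V=(p*·-53.5752+(1−p*)·-182.0277)/1.02=-128.0850; Δ=(-53.5752−-182.0277)/(315.2925−186.8400)=1.0000; B=V−Δ·S=-361.6350
Node (0,0) S=173.0000: V=(p*·-128.0850+(1−p*)·-223.2350)/1.02=-181.5442; Δ=(-128.0850−-223.2350)/(233.5500−138.4000)=1.0000; B=V−Δ·S=-354.5442
Each (Δ,B) replicates both successor values, so the strategy is self-financing and V0 is arbitrage-free.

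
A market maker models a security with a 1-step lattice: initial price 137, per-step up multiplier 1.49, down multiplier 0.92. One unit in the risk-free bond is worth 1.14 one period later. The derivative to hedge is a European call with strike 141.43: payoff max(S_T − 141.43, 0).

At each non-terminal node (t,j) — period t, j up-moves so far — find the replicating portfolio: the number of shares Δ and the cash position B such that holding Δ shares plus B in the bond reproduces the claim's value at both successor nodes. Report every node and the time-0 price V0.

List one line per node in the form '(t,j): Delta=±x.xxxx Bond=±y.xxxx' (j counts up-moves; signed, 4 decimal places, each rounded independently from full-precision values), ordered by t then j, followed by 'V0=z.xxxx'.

Since d<R<u, set p* = (R−d)/(u−d) = 0.3860; price each node as the discounted p*-expectation of its children.
Payoff layer (t=1): V(1,0)=0.0000, V(1,1)=62.7000
(0,0): S=137.0000. Δ = (V_up−V_dn)/(S_up−S_dn) = (62.7000−0.0000)/(204.1300−126.0400) = 0.8029. V = [p*·62.7000 + (1−p*)·0.0000]/1.14 = 21.2281. B = V − Δ·S = -88.7719.
The time-0 hedge costs 21.2281, which is the no-arbitrage price.

(0,0): Delta=0.8029 Bond=-88.7719
V0=21.2281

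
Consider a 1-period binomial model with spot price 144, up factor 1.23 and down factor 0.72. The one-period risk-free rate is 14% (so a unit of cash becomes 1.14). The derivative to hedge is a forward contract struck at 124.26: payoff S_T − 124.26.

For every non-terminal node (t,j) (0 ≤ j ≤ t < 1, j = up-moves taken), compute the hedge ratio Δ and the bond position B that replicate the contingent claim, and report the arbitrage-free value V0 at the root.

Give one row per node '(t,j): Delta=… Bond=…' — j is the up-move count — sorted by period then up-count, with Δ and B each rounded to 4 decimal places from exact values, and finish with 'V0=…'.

Under the risk-neutral measure, an up-move has probability p* = (R−d)/(u−d) = 0.8235 and values discount at R = 1.14.
Terminal values V(1,·): V(1,0)=-20.5800, V(1,1)=52.8600
  t=0,j=0: stock 144.0000 → up 177.1200 (V=52.8600), down 103.6800 (V=-20.5800). Price 35.0000; hedge Δ=1.0000, bond B=-109.0000.
Self-financing check: at every node Δ·S+B equals the discounted successor values.

(0,0): Delta=1.0000 Bond=-109.0000
V0=35.0000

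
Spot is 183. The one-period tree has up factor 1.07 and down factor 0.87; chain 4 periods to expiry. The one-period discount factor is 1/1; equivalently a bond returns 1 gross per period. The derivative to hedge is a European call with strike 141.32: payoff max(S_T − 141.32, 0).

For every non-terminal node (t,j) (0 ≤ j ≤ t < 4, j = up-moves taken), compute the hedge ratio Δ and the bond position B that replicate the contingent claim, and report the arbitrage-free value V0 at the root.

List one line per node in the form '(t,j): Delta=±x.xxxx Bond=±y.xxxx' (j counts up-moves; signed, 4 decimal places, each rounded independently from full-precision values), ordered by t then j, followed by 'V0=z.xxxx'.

Under the risk-neutral measure, an up-move has probability p* = (R−d)/(u−d) = 0.6500 and values discount at R = 1.
Payoff layer (t=4): V(4,0)=0.0000, V(4,1)=0.0000, V(4,2)=17.2632, V(4,3)=53.7191, V(4,4)=98.5557
Node (3,0) S=120.5060: V=(p*·0.0000+(1−p*)·0.0000)/1=0.0000; Δ=(0.0000−0.0000)/(128.9415−104.8403)=0.0000; B=V−Δ·S=0.0000
Node (3,1) S=148.2086: V=(p*·17.2632+(1−p*)·0.0000)/1=11.2211; Δ=(17.2632−0.0000)/(158.5832−128.9415)=0.5824; B=V−Δ·S=-75.0949
Node (3,2) S=182.2795: V=(p*·53.7191+(1−p*)·17.2632)/1=40.9595; Δ=(53.7191−17.2632)/(195.0391−158.5832)=1.0000; B=V−Δ·S=-141.3200
Node (3,3) S=224.1829: V=(p*·98.5557+(1−p*)·53.7191)/1=82.8629; Δ=(98.5557−53.7191)/(239.8757−195.0391)=1.0000; B=V−Δ·S=-141.3200
Node (2,0) S=138.5127: V=(p*·11.2211+(1−p*)·0.0000)/1=7.2937; Δ=(11.2211−0.0000)/(148.2086−120.5060)=0.4051; B=V−Δ·S=-48.8117
Node (2,1) S=170.3547: V=(p*·40.9595+(1−p*)·11.2211)/1=30.5511; Δ=(40.9595−11.2211)/(182.2795−148.2086)=0.8728; B=V−Δ·S=-118.1412
Node (2,2) S=209.5167: V=(p*·82.8629+(1−p*)·40.9595)/1=68.1967; Δ=(82.8629−40.9595)/(224.1829−182.2795)=1.0000; B=V−Δ·S=-141.3200
Node (1,0) S=159.2100: V=(p*·30.5511+(1−p*)·7.2937)/1=22.4110; Δ=(30.5511−7.2937)/(170.3547−138.5127)=0.7304; B=V−Δ·S=-93.8759
Node (1,1) S=195.8100: V=(p*·68.1967+(1−p*)·30.5511)/1=55.0207; Δ=(68.1967−30.5511)/(209.5167−170.3547)=0.9613; B=V−Δ·S=-133.2074
Node (0,0) S=183.0000: V=(p*·55.0207+(1−p*)·22.4110)/1=43.6073; Δ=(55.0207−22.4110)/(195.8100−159.2100)=0.8910; B=V−Δ·S=-119.4414
Check: Δ(0,0)·S0 + B(0,0) = 43.6073 = V0.

(0,0): Delta=0.8910 Bond=-119.4414
(1,0): Delta=0.7304 Bond=-93.8759
(1,1): Delta=0.9613 Bond=-133.2074
(2,0): Delta=0.4051 Bond=-48.8117
(2,1): Delta=0.8728 Bond=-118.1412
(2,2): Delta=1.0000 Bond=-141.3200
(3,0): Delta=0.0000 Bond=0.0000
(3,1): Delta=0.5824 Bond=-75.0949
(3,2): Delta=1.0000 Bond=-141.3200
(3,3): Delta=1.0000 Bond=-141.3200
V0=43.6073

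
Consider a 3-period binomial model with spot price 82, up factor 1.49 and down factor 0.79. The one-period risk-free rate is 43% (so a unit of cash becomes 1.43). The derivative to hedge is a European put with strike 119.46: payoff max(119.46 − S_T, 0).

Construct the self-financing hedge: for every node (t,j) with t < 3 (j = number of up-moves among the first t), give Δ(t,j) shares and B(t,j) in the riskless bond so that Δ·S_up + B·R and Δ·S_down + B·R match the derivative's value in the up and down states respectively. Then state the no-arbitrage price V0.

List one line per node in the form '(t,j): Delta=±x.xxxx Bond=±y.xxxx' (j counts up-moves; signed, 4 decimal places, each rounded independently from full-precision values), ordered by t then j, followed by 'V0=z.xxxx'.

(0,0): Delta=-0.0599 Bond=5.2297
(1,0): Delta=-0.6566 Bond=46.1277
(1,1): Delta=-0.0303 Bond=3.8550
(2,0): Delta=-1.0000 Bond=83.5385
(2,1): Delta=-0.6395 Bond=64.3148
(2,2): Delta=0.0000 Bond=0.0000
V0=0.3148

Since d<R<u, set p* = (R−d)/(u−d) = 0.9143; price each node as the discounted p*-expectation of its children.
Terminal payoffs: V(3,0)=79.0308, V(3,1)=43.2075, V(3,2)=0.0000, V(3,3)=0.0000
Node (2,0) S=51.1762: V=(p*·43.2075+(1−p*)·79.0308)/1.43=32.3623; Δ=(43.2075−79.0308)/(76.2525−40.4292)=-1.0000; B=V−Δ·S=83.5385
Node (2,1) S=96.5222: V=(p*·0.0000+(1−p*)·43.2075)/1.43=2.5899; Δ=(0.0000−43.2075)/(143.8181−76.2525)=-0.6395; B=V−Δ·S=64.3148
Node (2,2) S=182.0482: V=(p*·0.0000+(1−p*)·0.0000)/1.43=0.0000; Δ=(0.0000−0.0000)/(271.2518−143.8181)=0.0000; B=V−Δ·S=0.0000
Node (1,0) S=64.7800: V=(p*·2.5899+(1−p*)·32.3623)/1.43=3.5956; Δ=(2.5899−32.3623)/(96.5222−51.1762)=-0.6566; B=V−Δ·S=46.1277
Node (1,1) S=122.1800: V=(p*·0.0000+(1−p*)·2.5899)/1.43=0.1552; Δ=(0.0000−2.5899)/(182.0482−96.5222)=-0.0303; B=V−Δ·S=3.8550
Node (0,0) S=82.0000: V=(p*·0.1552+(1−p*)·3.5956)/1.43=0.3148; Δ=(0.1552−3.5956)/(122.1800−64.7800)=-0.0599; B=V−Δ·S=5.2297
Each (Δ,B) replicates both successor values, so the strategy is self-financing and V0 is arbitrage-free.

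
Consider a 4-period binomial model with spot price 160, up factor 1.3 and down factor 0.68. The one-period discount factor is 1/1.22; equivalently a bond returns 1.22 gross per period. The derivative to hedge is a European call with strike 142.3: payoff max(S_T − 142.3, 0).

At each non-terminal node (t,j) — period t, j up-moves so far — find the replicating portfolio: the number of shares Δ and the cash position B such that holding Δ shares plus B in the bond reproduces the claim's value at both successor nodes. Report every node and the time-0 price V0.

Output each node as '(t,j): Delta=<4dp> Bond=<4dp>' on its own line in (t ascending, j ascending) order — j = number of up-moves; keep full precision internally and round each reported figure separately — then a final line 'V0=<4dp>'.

No-arbitrage ⇒ martingale measure with p* = (R−d)/(u−d) = 0.8710.
Payoff layer (t=4): V(4,0)=0.0000, V(4,1)=0.0000, V(4,2)=0.0000, V(4,3)=96.7336, V(4,4)=314.6760
Node (3,0) S=50.3091: V=(p*·0.0000+(1−p*)·0.0000)/1.22=0.0000; Δ=(0.0000−0.0000)/(65.4019−34.2102)=0.0000; B=V−Δ·S=0.0000
Node (3,1) S=96.1792: V=(p*·0.0000+(1−p*)·0.0000)/1.22=0.0000; Δ=(0.0000−0.0000)/(125.0330−65.4019)=0.0000; B=V−Δ·S=0.0000
Node (3,2) S=183.8720: V=(p*·96.7336+(1−p*)·0.0000)/1.22=69.0589; Δ=(96.7336−0.0000)/(239.0336−125.0330)=0.8485; B=V−Δ·S=-86.9630
Node (3,3) S=351.5200: V=(p*·314.6760+(1−p*)·96.7336)/1.22=234.8807; Δ=(314.6760−96.7336)/(456.9760−239.0336)=1.0000; B=V−Δ·S=-116.6393
Node (2,0) S=73.9840: V=(p*·0.0000+(1−p*)·0.0000)/1.22=0.0000; Δ=(0.0000−0.0000)/(96.1792−50.3091)=0.0000; B=V−Δ·S=0.0000
Node (2,1) S=141.4400: V=(p*·69.0589+(1−p*)·0.0000)/1.22=49.3017; Δ=(69.0589−0.0000)/(183.8720−96.1792)=0.7875; B=V−Δ·S=-62.0836
Node (2,2) S=270.4000: V=(p*·234.8807+(1−p*)·69.0589)/1.22=174.9871; Δ=(234.8807−69.0589)/(351.5200−183.8720)=0.9891; B=V−Δ·S=-92.4673
Node (1,0) S=108.8000: V=(p*·49.3017+(1−p*)·0.0000)/1.22=35.1969; Δ=(49.3017−0.0000)/(141.4400−73.9840)=0.7309; B=V−Δ·S=-44.3220
Node (1,1) S=208.0000: V=(p*·174.9871+(1−p*)·49.3017)/1.22=130.1391; Δ=(174.9871−49.3017)/(270.4000−141.4400)=0.9746; B=V−Δ·S=-72.5794
Node (0,0) S=160.0000: V=(p*·130.1391+(1−p*)·35.1969)/1.22=96.6299; Δ=(130.1391−35.1969)/(208.0000−108.8000)=0.9571; B=V−Δ·S=-56.5027
Check: Δ(0,0)·S0 + B(0,0) = 96.6299 = V0.

(0,0): Delta=0.9571 Bond=-56.5027
(1,0): Delta=0.7309 Bond=-44.3220
(1,1): Delta=0.9746 Bond=-72.5794
(2,0): Delta=0.0000 Bond=0.0000
(2,1): Delta=0.7875 Bond=-62.0836
(2,2): Delta=0.9891 Bond=-92.4673
(3,0): Delta=0.0000 Bond=0.0000
(3,1): Delta=0.0000 Bond=0.0000
(3,2): Delta=0.8485 Bond=-86.9630
(3,3): Delta=1.0000 Bond=-116.6393
V0=96.6299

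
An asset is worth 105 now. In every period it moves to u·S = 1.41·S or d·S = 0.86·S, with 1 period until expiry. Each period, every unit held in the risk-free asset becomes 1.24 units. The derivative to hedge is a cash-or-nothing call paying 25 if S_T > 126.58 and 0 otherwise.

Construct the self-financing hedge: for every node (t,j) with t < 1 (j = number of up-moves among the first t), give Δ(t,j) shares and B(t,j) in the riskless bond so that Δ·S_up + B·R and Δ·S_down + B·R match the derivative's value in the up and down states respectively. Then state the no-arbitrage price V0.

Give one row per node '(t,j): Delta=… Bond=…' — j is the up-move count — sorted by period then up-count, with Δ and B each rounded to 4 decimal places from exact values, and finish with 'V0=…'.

(0,0): Delta=0.4329 Bond=-31.5249
V0=13.9296

Since d<R<u, set p* = (R−d)/(u−d) = 0.6909; price each node as the discounted p*-expectation of its children.
At expiry t=1: V(1,0)=0.0000, V(1,1)=25.0000
Node (0,0) S=105.0000: V=(p*·25.0000+(1−p*)·0.0000)/1.24=13.9296; Δ=(25.0000−0.0000)/(148.0500−90.3000)=0.4329; B=V−Δ·S=-31.5249
Self-financing check: at every node Δ·S+B equals the discounted successor values.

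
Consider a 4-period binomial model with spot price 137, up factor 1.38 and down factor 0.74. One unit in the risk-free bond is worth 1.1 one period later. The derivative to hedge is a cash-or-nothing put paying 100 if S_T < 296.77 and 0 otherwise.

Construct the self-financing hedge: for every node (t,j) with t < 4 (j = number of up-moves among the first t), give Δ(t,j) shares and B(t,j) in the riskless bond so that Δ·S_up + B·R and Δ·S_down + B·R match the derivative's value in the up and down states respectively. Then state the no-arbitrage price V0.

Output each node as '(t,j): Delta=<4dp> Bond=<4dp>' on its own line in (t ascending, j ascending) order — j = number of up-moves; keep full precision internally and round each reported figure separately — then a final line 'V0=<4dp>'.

(0,0): Delta=-0.1525 Bond=82.3569
(1,0): Delta=0.0000 Bond=75.1315
(1,1): Delta=-0.2161 Bond=102.6179
(2,0): Delta=0.0000 Bond=82.6446
(2,1): Delta=0.0000 Bond=82.6446
(2,2): Delta=-0.3062 Bond=136.3959
(3,0): Delta=0.0000 Bond=90.9091
(3,1): Delta=0.0000 Bond=90.9091
(3,2): Delta=0.0000 Bond=90.9091
(3,3): Delta=-0.4340 Bond=196.0227
V0=61.4635

Risk-neutral probability p* = (R−d)/(u−d) = (1.1−0.74)/(1.38−0.74) = 0.5625.
At expiry t=4: V(4,0)=100.0000, V(4,1)=100.0000, V(4,2)=100.0000, V(4,3)=100.0000, V(4,4)=0.0000
  t=3,j=0: stock 55.5157 → up 76.6116 (V=100.0000), down 41.0816 (V=100.0000). Price 90.9091; hedge Δ=0.0000, bond B=90.9091.
  t=3,j=1: stock 103.5293 → up 142.8704 (V=100.0000), down 76.6116 (V=100.0000). Price 90.9091; hedge Δ=0.0000, bond B=90.9091.
  t=3,j=2: stock 193.0681 → up 266.4339 (V=100.0000), down 142.8704 (V=100.0000). Price 90.9091; hedge Δ=0.0000, bond B=90.9091.
  t=3,j=3: stock 360.0459 → up 496.8633 (V=0.0000), down 266.4339 (V=100.0000). Price 39.7727; hedge Δ=-0.4340, bond B=196.0227.
  t=2,j=0: stock 75.0212 → up 103.5293 (V=90.9091), down 55.5157 (V=90.9091). Price 82.6446; hedge Δ=0.0000, bond B=82.6446.
  t=2,j=1: stock 139.9044 → up 193.0681 (V=90.9091), down 103.5293 (V=90.9091). Price 82.6446; hedge Δ=0.0000, bond B=82.6446.
  t=2,j=2: stock 260.9028 → up 360.0459 (V=39.7727), down 193.0681 (V=90.9091). Price 56.4954; hedge Δ=-0.3062, bond B=136.3959.
  t=1,j=0: stock 101.3800 → up 139.9044 (V=82.6446), down 75.0212 (V=82.6446). Price 75.1315; hedge Δ=0.0000, bond B=75.1315.
  t=1,j=1: stock 189.0600 → up 260.9028 (V=56.4954), down 139.9044 (V=82.6446). Price 61.7597; hedge Δ=-0.2161, bond B=102.6179.
  t=0,j=0: stock 137.0000 → up 189.0600 (V=61.7597), down 101.3800 (V=75.1315). Price 61.4635; hedge Δ=-0.1525, bond B=82.3569.
Self-financing check: at every node Δ·S+B equals the discounted successor values.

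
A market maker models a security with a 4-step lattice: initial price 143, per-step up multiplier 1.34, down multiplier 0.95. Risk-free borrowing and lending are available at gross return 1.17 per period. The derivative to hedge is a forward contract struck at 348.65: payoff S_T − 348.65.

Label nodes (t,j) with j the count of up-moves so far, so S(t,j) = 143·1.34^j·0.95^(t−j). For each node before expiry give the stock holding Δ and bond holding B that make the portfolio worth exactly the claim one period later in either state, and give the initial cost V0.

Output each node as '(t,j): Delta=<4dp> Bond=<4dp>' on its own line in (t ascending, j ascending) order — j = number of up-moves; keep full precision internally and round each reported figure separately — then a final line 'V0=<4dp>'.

(0,0): Delta=1.0000 Bond=-186.0571
(1,0): Delta=1.0000 Bond=-217.6868
(1,1): Delta=1.0000 Bond=-217.6868
(2,0): Delta=1.0000 Bond=-254.6935
(2,1): Delta=1.0000 Bond=-254.6935
(2,2): Delta=1.0000 Bond=-254.6935
(3,0): Delta=1.0000 Bond=-297.9915
(3,1): Delta=1.0000 Bond=-297.9915
(3,2): Delta=1.0000 Bond=-297.9915
(3,3): Delta=1.0000 Bond=-297.9915
V0=-43.0571

No-arbitrage ⇒ martingale measure with p* = (R−d)/(u−d) = 0.5641.
Terminal payoffs: V(4,0)=-232.1756, V(4,1)=-184.3598, V(4,2)=-116.9144, V(4,3)=-21.7808, V(4,4)=112.4076
(3,0): S=122.6046. Δ = (V_up−V_dn)/(S_up−S_dn) = (-184.3598−-232.1756)/(164.2902−116.4744) = 1.0000. V = [p*·-184.3598 + (1−p*)·-232.1756]/1.17 = -175.3868. B = V − Δ·S = -297.9915.
(3,1): S=172.9370. Δ = (V_up−V_dn)/(S_up−S_dn) = (-116.9144−-184.3598)/(231.7356−164.2902) = 1.0000. V = [p*·-116.9144 + (1−p*)·-184.3598]/1.17 = -125.0544. B = V − Δ·S = -297.9915.
(3,2): S=243.9323. Δ = (V_up−V_dn)/(S_up−S_dn) = (-21.7808−-116.9144)/(326.8692−231.7356) = 1.0000. V = [p*·-21.7808 + (1−p*)·-116.9144]/1.17 = -54.0592. B = V − Δ·S = -297.9915.
(3,3): S=344.0729. Δ = (V_up−V_dn)/(S_up−S_dn) = (112.4076−-21.7808)/(461.0576−326.8692) = 1.0000. V = [p*·112.4076 + (1−p*)·-21.7808]/1.17 = 46.0814. B = V − Δ·S = -297.9915.
(2,0): S=129.0575. Δ = (V_up−V_dn)/(S_up−S_dn) = (-125.0544−-175.3868)/(172.9371−122.6046) = 1.0000. V = [p*·-125.0544 + (1−p*)·-175.3868]/1.17 = -125.6360. B = V − Δ·S = -254.6935.
(2,1): S=182.0390. Δ = (V_up−V_dn)/(S_up−S_dn) = (-54.0592−-125.0544)/(243.9323−172.9370) = 1.0000. V = [p*·-54.0592 + (1−p*)·-125.0544]/1.17 = -72.6545. B = V − Δ·S = -254.6935.
(2,2): S=256.7708. Δ = (V_up−V_dn)/(S_up−S_dn) = (46.0814−-54.0592)/(344.0729−243.9323) = 1.0000. V = [p*·46.0814 + (1−p*)·-54.0592]/1.17 = 2.0773. B = V − Δ·S = -254.6935.
(1,0): S=135.8500. Δ = (V_up−V_dn)/(S_up−S_dn) = (-72.6545−-125.6360)/(182.0390−129.0575) = 1.0000. V = [p*·-72.6545 + (1−p*)·-125.6360]/1.17 = -81.8368. B = V − Δ·S = -217.6868.
(1,1): S=191.6200. Δ = (V_up−V_dn)/(S_up−S_dn) = (2.0773−-72.6545)/(256.7708−182.0390) = 1.0000. V = [p*·2.0773 + (1−p*)·-72.6545]/1.17 = -26.0668. B = V − Δ·S = -217.6868.
(0,0): S=143.0000. Δ = (V_up−V_dn)/(S_up−S_dn) = (-26.0668−-81.8368)/(191.6200−135.8500) = 1.0000. V = [p*·-26.0668 + (1−p*)·-81.8368]/1.17 = -43.0571. B = V − Δ·S = -186.0571.
Check: Δ(0,0)·S0 + B(0,0) = -43.0571 = V0.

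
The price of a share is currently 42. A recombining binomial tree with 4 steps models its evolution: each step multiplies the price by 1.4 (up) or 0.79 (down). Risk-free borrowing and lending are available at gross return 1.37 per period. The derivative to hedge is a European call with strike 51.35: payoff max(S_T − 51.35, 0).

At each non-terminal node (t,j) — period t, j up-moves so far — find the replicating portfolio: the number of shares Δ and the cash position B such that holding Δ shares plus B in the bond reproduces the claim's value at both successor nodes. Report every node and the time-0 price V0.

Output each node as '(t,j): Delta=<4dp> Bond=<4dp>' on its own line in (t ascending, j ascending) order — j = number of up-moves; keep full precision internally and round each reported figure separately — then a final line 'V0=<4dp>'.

(0,0): Delta=0.9976 Bond=-14.4744
(1,0): Delta=0.9441 Bond=-18.0553
(1,1): Delta=0.9992 Bond=-19.9218
(2,0): Delta=0.0011 Bond=-0.0170
(2,1): Delta=0.9717 Bond=-26.0143
(2,2): Delta=1.0000 Bond=-27.3589
(3,0): Delta=0.0000 Bond=0.0000
(3,1): Delta=0.0012 Bond=-0.0245
(3,2): Delta=1.0000 Bond=-37.4818
(3,3): Delta=1.0000 Bond=-37.4818
V0=27.4263

The replicating-portfolio and risk-neutral prices coincide; use p* = (1.37−0.79)/(1.4−0.79) = 0.9508 for the latter.
At expiry t=4: V(4,0)=0.0000, V(4,1)=0.0000, V(4,2)=0.0259, V(4,3)=39.6959, V(4,4)=109.9972
  t=3,j=0: stock 20.7076 → up 28.9907 (V=0.0000), down 16.3590 (V=0.0000). Price 0.0000; hedge Δ=0.0000, bond B=0.0000.
  t=3,j=1: stock 36.6971 → up 51.3759 (V=0.0259), down 28.9907 (V=0.0000). Price 0.0180; hedge Δ=0.0012, bond B=-0.0245.
  t=3,j=2: stock 65.0328 → up 91.0459 (V=39.6959), down 51.3759 (V=0.0259). Price 27.5510; hedge Δ=1.0000, bond B=-37.4818.
  t=3,j=3: stock 115.2480 → up 161.3472 (V=109.9972), down 91.0459 (V=39.6959). Price 77.7662; hedge Δ=1.0000, bond B=-37.4818.
  t=2,j=0: stock 26.2122 → up 36.6971 (V=0.0180), down 20.7076 (V=0.0000). Price 0.0125; hedge Δ=0.0011, bond B=-0.0170.
  t=2,j=1: stock 46.4520 → up 65.0328 (V=27.5510), down 36.6971 (V=0.0180). Price 19.1219; hedge Δ=0.9717, bond B=-26.0143.
  t=2,j=2: stock 82.3200 → up 115.2480 (V=77.7662), down 65.0328 (V=27.5510). Price 54.9611; hedge Δ=1.0000, bond B=-27.3589.
  t=1,j=0: stock 33.1800 → up 46.4520 (V=19.1219), down 26.2122 (V=0.0125). Price 13.2716; hedge Δ=0.9441, bond B=-18.0553.
  t=1,j=1: stock 58.8000 → up 82.3200 (V=54.9611), down 46.4520 (V=19.1219). Price 38.8310; hedge Δ=0.9992, bond B=-19.9218.
  t=0,j=0: stock 42.0000 → up 58.8000 (V=38.8310), down 33.1800 (V=13.2716). Price 27.4263; hedge Δ=0.9976, bond B=-14.4744.
Self-financing check: at every node Δ·S+B equals the discounted successor values.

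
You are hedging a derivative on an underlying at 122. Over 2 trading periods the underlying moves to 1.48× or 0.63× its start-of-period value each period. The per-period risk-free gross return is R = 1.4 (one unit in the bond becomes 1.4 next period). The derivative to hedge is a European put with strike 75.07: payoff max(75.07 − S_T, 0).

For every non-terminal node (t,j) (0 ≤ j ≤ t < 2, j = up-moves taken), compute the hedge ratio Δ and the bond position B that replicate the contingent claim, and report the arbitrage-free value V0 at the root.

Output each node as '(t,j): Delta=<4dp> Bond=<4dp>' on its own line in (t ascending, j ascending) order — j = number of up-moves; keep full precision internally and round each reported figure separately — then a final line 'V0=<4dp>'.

Since d<R<u, set p* = (R−d)/(u−d) = 0.9059; price each node as the discounted p*-expectation of its children.
Terminal payoffs: V(2,0)=26.6482, V(2,1)=0.0000, V(2,2)=0.0000
(1,0): S=76.8600. Δ = (V_up−V_dn)/(S_up−S_dn) = (0.0000−26.6482)/(113.7528−48.4218) = -0.4079. V = [p*·0.0000 + (1−p*)·26.6482]/1.4 = 1.7915. B = V − Δ·S = 33.1423.
(1,1): S=180.5600. Δ = (V_up−V_dn)/(S_up−S_dn) = (0.0000−0.0000)/(267.2288−113.7528) = 0.0000. V = [p*·0.0000 + (1−p*)·0.0000]/1.4 = 0.0000. B = V − Δ·S = 0.0000.
(0,0): S=122.0000. Δ = (V_up−V_dn)/(S_up−S_dn) = (0.0000−1.7915)/(180.5600−76.8600) = -0.0173. V = [p*·0.0000 + (1−p*)·1.7915]/1.4 = 0.1204. B = V − Δ·S = 2.2281.
Each (Δ,B) replicates both successor values, so the strategy is self-financing and V0 is arbitrage-free.

(0,0): Delta=-0.0173 Bond=2.2281
(1,0): Delta=-0.4079 Bond=33.1423
(1,1): Delta=0.0000 Bond=0.0000
V0=0.1204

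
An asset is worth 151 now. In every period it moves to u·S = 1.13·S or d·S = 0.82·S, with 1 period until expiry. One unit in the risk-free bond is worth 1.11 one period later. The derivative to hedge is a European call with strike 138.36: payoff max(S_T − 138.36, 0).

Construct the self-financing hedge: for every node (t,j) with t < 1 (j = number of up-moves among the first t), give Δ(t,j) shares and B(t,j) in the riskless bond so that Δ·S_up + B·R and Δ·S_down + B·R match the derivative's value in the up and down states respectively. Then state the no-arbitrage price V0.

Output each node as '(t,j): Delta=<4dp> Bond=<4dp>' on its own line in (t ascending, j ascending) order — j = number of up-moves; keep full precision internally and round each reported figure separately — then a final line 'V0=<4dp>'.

(0,0): Delta=0.6894 Bond=-76.9003
V0=27.1965

No-arbitrage ⇒ martingale measure with p* = (R−d)/(u−d) = 0.9355.
At expiry t=1: V(1,0)=0.0000, V(1,1)=32.2700
  t=0,j=0: stock 151.0000 → up 170.6300 (V=32.2700), down 123.8200 (V=0.0000). Price 27.1965; hedge Δ=0.6894, bond B=-76.9003.
The time-0 hedge costs 27.1965, which is the no-arbitrage price.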